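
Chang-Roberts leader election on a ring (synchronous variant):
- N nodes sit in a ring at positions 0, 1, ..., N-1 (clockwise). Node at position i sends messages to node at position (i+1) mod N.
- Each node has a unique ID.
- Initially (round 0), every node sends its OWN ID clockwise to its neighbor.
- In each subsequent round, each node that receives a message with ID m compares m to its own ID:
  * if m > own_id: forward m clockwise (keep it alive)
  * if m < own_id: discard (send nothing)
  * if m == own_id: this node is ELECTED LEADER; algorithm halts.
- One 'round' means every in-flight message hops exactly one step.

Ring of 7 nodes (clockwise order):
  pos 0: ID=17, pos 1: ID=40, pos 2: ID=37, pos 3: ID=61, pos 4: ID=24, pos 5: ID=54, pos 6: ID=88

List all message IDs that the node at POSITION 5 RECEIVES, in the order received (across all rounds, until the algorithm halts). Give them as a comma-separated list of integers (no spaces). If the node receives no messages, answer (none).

Answer: 24,61,88

Derivation:
Round 1: pos1(id40) recv 17: drop; pos2(id37) recv 40: fwd; pos3(id61) recv 37: drop; pos4(id24) recv 61: fwd; pos5(id54) recv 24: drop; pos6(id88) recv 54: drop; pos0(id17) recv 88: fwd
Round 2: pos3(id61) recv 40: drop; pos5(id54) recv 61: fwd; pos1(id40) recv 88: fwd
Round 3: pos6(id88) recv 61: drop; pos2(id37) recv 88: fwd
Round 4: pos3(id61) recv 88: fwd
Round 5: pos4(id24) recv 88: fwd
Round 6: pos5(id54) recv 88: fwd
Round 7: pos6(id88) recv 88: ELECTED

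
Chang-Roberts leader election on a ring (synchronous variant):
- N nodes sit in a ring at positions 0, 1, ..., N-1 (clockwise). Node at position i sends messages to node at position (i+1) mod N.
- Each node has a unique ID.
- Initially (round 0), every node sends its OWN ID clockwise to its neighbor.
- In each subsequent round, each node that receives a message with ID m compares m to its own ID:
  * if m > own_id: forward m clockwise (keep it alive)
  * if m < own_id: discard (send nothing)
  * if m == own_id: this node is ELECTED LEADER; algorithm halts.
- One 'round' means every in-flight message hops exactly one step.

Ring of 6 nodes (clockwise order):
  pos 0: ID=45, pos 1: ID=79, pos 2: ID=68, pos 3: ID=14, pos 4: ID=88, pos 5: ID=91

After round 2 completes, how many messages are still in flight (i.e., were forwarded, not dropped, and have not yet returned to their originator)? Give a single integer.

Round 1: pos1(id79) recv 45: drop; pos2(id68) recv 79: fwd; pos3(id14) recv 68: fwd; pos4(id88) recv 14: drop; pos5(id91) recv 88: drop; pos0(id45) recv 91: fwd
Round 2: pos3(id14) recv 79: fwd; pos4(id88) recv 68: drop; pos1(id79) recv 91: fwd
After round 2: 2 messages still in flight

Answer: 2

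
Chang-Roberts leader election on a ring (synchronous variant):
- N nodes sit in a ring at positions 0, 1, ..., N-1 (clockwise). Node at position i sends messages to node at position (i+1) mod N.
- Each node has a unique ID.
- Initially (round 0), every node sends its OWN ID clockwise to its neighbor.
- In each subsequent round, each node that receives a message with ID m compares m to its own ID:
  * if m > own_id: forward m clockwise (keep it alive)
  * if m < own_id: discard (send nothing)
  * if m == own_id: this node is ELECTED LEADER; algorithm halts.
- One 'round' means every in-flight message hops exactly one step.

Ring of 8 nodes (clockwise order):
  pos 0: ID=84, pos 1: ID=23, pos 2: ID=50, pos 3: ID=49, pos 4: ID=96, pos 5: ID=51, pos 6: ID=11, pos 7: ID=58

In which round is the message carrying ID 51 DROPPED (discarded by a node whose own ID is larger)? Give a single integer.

Round 1: pos1(id23) recv 84: fwd; pos2(id50) recv 23: drop; pos3(id49) recv 50: fwd; pos4(id96) recv 49: drop; pos5(id51) recv 96: fwd; pos6(id11) recv 51: fwd; pos7(id58) recv 11: drop; pos0(id84) recv 58: drop
Round 2: pos2(id50) recv 84: fwd; pos4(id96) recv 50: drop; pos6(id11) recv 96: fwd; pos7(id58) recv 51: drop
Round 3: pos3(id49) recv 84: fwd; pos7(id58) recv 96: fwd
Round 4: pos4(id96) recv 84: drop; pos0(id84) recv 96: fwd
Round 5: pos1(id23) recv 96: fwd
Round 6: pos2(id50) recv 96: fwd
Round 7: pos3(id49) recv 96: fwd
Round 8: pos4(id96) recv 96: ELECTED
Message ID 51 originates at pos 5; dropped at pos 7 in round 2

Answer: 2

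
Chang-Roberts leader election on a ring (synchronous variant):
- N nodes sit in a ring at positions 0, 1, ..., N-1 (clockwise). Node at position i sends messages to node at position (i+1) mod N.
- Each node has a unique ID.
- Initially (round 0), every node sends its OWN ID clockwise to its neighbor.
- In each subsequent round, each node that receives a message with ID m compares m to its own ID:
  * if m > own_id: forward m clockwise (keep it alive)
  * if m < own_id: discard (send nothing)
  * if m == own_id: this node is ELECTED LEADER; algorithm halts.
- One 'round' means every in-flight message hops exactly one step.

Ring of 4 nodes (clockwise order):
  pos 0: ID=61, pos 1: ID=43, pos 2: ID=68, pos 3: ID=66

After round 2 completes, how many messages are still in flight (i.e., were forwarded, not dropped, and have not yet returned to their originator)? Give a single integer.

Answer: 2

Derivation:
Round 1: pos1(id43) recv 61: fwd; pos2(id68) recv 43: drop; pos3(id66) recv 68: fwd; pos0(id61) recv 66: fwd
Round 2: pos2(id68) recv 61: drop; pos0(id61) recv 68: fwd; pos1(id43) recv 66: fwd
After round 2: 2 messages still in flight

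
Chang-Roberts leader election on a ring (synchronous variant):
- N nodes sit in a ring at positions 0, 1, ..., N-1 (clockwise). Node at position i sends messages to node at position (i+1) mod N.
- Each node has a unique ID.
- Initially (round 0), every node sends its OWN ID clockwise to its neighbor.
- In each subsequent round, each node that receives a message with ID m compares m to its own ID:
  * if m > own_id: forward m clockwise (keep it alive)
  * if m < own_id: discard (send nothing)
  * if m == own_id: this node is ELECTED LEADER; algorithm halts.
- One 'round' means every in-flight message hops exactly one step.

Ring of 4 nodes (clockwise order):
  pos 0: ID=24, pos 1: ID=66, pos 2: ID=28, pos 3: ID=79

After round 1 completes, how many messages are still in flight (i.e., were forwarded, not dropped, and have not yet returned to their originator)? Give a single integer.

Round 1: pos1(id66) recv 24: drop; pos2(id28) recv 66: fwd; pos3(id79) recv 28: drop; pos0(id24) recv 79: fwd
After round 1: 2 messages still in flight

Answer: 2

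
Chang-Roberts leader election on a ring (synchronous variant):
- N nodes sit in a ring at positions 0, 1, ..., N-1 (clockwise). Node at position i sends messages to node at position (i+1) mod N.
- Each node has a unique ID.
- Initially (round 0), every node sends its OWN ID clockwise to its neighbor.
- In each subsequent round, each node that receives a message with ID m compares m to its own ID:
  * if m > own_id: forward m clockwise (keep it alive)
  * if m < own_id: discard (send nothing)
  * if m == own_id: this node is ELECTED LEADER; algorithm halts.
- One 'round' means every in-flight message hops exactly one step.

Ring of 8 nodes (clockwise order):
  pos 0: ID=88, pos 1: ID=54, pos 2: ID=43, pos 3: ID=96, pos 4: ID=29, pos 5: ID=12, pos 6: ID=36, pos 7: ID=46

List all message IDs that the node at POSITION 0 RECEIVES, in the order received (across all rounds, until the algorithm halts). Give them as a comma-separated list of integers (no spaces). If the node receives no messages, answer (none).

Answer: 46,96

Derivation:
Round 1: pos1(id54) recv 88: fwd; pos2(id43) recv 54: fwd; pos3(id96) recv 43: drop; pos4(id29) recv 96: fwd; pos5(id12) recv 29: fwd; pos6(id36) recv 12: drop; pos7(id46) recv 36: drop; pos0(id88) recv 46: drop
Round 2: pos2(id43) recv 88: fwd; pos3(id96) recv 54: drop; pos5(id12) recv 96: fwd; pos6(id36) recv 29: drop
Round 3: pos3(id96) recv 88: drop; pos6(id36) recv 96: fwd
Round 4: pos7(id46) recv 96: fwd
Round 5: pos0(id88) recv 96: fwd
Round 6: pos1(id54) recv 96: fwd
Round 7: pos2(id43) recv 96: fwd
Round 8: pos3(id96) recv 96: ELECTED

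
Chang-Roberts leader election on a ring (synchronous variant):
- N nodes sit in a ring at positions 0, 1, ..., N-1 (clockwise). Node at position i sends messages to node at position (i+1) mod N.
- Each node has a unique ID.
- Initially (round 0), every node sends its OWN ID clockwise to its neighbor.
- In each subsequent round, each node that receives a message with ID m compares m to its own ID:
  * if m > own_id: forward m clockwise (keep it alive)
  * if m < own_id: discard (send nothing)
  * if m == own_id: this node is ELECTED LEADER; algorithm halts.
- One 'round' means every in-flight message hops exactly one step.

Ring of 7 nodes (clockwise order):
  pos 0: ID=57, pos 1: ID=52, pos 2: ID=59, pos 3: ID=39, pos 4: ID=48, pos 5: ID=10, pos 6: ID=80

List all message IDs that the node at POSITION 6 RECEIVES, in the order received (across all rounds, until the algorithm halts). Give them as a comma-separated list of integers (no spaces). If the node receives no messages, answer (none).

Answer: 10,48,59,80

Derivation:
Round 1: pos1(id52) recv 57: fwd; pos2(id59) recv 52: drop; pos3(id39) recv 59: fwd; pos4(id48) recv 39: drop; pos5(id10) recv 48: fwd; pos6(id80) recv 10: drop; pos0(id57) recv 80: fwd
Round 2: pos2(id59) recv 57: drop; pos4(id48) recv 59: fwd; pos6(id80) recv 48: drop; pos1(id52) recv 80: fwd
Round 3: pos5(id10) recv 59: fwd; pos2(id59) recv 80: fwd
Round 4: pos6(id80) recv 59: drop; pos3(id39) recv 80: fwd
Round 5: pos4(id48) recv 80: fwd
Round 6: pos5(id10) recv 80: fwd
Round 7: pos6(id80) recv 80: ELECTED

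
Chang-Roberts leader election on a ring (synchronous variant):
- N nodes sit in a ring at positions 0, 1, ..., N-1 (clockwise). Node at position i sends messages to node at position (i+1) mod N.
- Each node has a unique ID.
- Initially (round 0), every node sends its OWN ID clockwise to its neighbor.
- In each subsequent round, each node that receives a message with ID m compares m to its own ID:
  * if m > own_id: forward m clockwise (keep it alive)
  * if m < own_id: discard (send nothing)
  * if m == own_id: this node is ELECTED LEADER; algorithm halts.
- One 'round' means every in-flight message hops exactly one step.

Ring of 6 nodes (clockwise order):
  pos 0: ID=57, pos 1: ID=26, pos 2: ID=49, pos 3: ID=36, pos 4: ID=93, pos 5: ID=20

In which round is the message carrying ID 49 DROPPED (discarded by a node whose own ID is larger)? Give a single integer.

Round 1: pos1(id26) recv 57: fwd; pos2(id49) recv 26: drop; pos3(id36) recv 49: fwd; pos4(id93) recv 36: drop; pos5(id20) recv 93: fwd; pos0(id57) recv 20: drop
Round 2: pos2(id49) recv 57: fwd; pos4(id93) recv 49: drop; pos0(id57) recv 93: fwd
Round 3: pos3(id36) recv 57: fwd; pos1(id26) recv 93: fwd
Round 4: pos4(id93) recv 57: drop; pos2(id49) recv 93: fwd
Round 5: pos3(id36) recv 93: fwd
Round 6: pos4(id93) recv 93: ELECTED
Message ID 49 originates at pos 2; dropped at pos 4 in round 2

Answer: 2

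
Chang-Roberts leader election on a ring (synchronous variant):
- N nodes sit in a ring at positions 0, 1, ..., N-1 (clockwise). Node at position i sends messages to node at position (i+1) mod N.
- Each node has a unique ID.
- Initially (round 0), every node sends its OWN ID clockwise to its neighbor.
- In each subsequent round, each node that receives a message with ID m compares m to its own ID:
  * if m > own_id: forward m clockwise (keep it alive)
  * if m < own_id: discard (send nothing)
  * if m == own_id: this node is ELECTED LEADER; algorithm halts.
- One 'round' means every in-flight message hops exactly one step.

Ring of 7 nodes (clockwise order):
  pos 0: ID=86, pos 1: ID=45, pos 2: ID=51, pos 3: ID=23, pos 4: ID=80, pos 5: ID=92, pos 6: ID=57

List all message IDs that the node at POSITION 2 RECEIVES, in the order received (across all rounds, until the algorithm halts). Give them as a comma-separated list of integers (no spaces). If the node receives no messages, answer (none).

Round 1: pos1(id45) recv 86: fwd; pos2(id51) recv 45: drop; pos3(id23) recv 51: fwd; pos4(id80) recv 23: drop; pos5(id92) recv 80: drop; pos6(id57) recv 92: fwd; pos0(id86) recv 57: drop
Round 2: pos2(id51) recv 86: fwd; pos4(id80) recv 51: drop; pos0(id86) recv 92: fwd
Round 3: pos3(id23) recv 86: fwd; pos1(id45) recv 92: fwd
Round 4: pos4(id80) recv 86: fwd; pos2(id51) recv 92: fwd
Round 5: pos5(id92) recv 86: drop; pos3(id23) recv 92: fwd
Round 6: pos4(id80) recv 92: fwd
Round 7: pos5(id92) recv 92: ELECTED

Answer: 45,86,92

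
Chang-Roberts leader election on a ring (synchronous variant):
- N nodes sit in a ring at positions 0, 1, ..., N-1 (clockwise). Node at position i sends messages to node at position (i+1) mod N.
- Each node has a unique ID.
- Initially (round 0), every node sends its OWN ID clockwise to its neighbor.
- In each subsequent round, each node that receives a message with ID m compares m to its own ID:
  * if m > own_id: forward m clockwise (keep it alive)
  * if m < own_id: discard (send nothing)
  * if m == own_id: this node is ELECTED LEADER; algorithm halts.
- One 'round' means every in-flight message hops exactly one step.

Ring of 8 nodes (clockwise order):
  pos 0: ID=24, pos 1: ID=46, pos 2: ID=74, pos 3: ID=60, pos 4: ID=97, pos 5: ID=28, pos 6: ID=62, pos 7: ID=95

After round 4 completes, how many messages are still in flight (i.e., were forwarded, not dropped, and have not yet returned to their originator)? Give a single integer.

Round 1: pos1(id46) recv 24: drop; pos2(id74) recv 46: drop; pos3(id60) recv 74: fwd; pos4(id97) recv 60: drop; pos5(id28) recv 97: fwd; pos6(id62) recv 28: drop; pos7(id95) recv 62: drop; pos0(id24) recv 95: fwd
Round 2: pos4(id97) recv 74: drop; pos6(id62) recv 97: fwd; pos1(id46) recv 95: fwd
Round 3: pos7(id95) recv 97: fwd; pos2(id74) recv 95: fwd
Round 4: pos0(id24) recv 97: fwd; pos3(id60) recv 95: fwd
After round 4: 2 messages still in flight

Answer: 2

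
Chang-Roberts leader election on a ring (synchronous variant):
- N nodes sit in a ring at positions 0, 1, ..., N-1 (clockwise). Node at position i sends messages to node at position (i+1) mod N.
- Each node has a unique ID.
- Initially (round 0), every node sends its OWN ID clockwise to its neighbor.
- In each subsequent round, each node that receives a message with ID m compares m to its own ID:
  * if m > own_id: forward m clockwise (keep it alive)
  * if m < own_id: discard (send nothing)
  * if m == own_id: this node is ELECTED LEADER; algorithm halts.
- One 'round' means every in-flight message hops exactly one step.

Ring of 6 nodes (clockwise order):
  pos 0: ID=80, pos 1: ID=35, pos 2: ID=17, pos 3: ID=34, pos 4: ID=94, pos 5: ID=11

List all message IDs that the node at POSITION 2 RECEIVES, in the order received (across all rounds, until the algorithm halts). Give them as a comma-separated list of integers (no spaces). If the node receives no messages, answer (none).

Round 1: pos1(id35) recv 80: fwd; pos2(id17) recv 35: fwd; pos3(id34) recv 17: drop; pos4(id94) recv 34: drop; pos5(id11) recv 94: fwd; pos0(id80) recv 11: drop
Round 2: pos2(id17) recv 80: fwd; pos3(id34) recv 35: fwd; pos0(id80) recv 94: fwd
Round 3: pos3(id34) recv 80: fwd; pos4(id94) recv 35: drop; pos1(id35) recv 94: fwd
Round 4: pos4(id94) recv 80: drop; pos2(id17) recv 94: fwd
Round 5: pos3(id34) recv 94: fwd
Round 6: pos4(id94) recv 94: ELECTED

Answer: 35,80,94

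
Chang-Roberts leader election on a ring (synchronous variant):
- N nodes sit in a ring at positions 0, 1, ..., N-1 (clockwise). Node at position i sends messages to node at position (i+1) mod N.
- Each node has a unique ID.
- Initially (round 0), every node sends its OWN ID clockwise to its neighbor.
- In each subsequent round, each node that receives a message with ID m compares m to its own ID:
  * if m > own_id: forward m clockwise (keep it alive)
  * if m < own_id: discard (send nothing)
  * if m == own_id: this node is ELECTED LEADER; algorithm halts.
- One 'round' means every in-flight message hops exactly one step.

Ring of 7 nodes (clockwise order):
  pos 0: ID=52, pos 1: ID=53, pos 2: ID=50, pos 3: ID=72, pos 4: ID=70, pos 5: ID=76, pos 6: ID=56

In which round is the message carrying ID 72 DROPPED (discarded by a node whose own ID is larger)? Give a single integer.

Answer: 2

Derivation:
Round 1: pos1(id53) recv 52: drop; pos2(id50) recv 53: fwd; pos3(id72) recv 50: drop; pos4(id70) recv 72: fwd; pos5(id76) recv 70: drop; pos6(id56) recv 76: fwd; pos0(id52) recv 56: fwd
Round 2: pos3(id72) recv 53: drop; pos5(id76) recv 72: drop; pos0(id52) recv 76: fwd; pos1(id53) recv 56: fwd
Round 3: pos1(id53) recv 76: fwd; pos2(id50) recv 56: fwd
Round 4: pos2(id50) recv 76: fwd; pos3(id72) recv 56: drop
Round 5: pos3(id72) recv 76: fwd
Round 6: pos4(id70) recv 76: fwd
Round 7: pos5(id76) recv 76: ELECTED
Message ID 72 originates at pos 3; dropped at pos 5 in round 2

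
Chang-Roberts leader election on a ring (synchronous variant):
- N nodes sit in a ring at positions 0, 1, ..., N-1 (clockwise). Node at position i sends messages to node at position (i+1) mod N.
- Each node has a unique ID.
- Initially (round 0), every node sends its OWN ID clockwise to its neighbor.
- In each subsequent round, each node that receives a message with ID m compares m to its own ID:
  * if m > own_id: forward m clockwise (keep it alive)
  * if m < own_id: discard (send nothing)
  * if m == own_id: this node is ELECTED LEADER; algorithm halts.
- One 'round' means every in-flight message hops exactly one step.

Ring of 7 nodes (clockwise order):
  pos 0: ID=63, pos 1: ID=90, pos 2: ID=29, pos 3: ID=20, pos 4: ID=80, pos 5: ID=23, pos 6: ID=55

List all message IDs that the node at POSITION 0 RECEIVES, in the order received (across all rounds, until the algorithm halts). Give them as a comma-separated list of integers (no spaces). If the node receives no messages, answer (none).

Round 1: pos1(id90) recv 63: drop; pos2(id29) recv 90: fwd; pos3(id20) recv 29: fwd; pos4(id80) recv 20: drop; pos5(id23) recv 80: fwd; pos6(id55) recv 23: drop; pos0(id63) recv 55: drop
Round 2: pos3(id20) recv 90: fwd; pos4(id80) recv 29: drop; pos6(id55) recv 80: fwd
Round 3: pos4(id80) recv 90: fwd; pos0(id63) recv 80: fwd
Round 4: pos5(id23) recv 90: fwd; pos1(id90) recv 80: drop
Round 5: pos6(id55) recv 90: fwd
Round 6: pos0(id63) recv 90: fwd
Round 7: pos1(id90) recv 90: ELECTED

Answer: 55,80,90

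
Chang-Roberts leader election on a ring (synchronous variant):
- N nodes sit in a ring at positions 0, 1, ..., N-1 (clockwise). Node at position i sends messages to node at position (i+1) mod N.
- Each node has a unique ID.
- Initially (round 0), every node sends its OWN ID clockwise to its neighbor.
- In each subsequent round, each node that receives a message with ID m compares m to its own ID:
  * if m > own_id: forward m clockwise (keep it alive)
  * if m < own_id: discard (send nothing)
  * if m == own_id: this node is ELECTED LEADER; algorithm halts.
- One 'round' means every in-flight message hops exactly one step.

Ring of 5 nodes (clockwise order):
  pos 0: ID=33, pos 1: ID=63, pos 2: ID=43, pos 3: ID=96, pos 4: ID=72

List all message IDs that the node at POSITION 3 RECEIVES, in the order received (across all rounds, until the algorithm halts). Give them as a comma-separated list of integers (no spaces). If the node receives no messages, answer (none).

Answer: 43,63,72,96

Derivation:
Round 1: pos1(id63) recv 33: drop; pos2(id43) recv 63: fwd; pos3(id96) recv 43: drop; pos4(id72) recv 96: fwd; pos0(id33) recv 72: fwd
Round 2: pos3(id96) recv 63: drop; pos0(id33) recv 96: fwd; pos1(id63) recv 72: fwd
Round 3: pos1(id63) recv 96: fwd; pos2(id43) recv 72: fwd
Round 4: pos2(id43) recv 96: fwd; pos3(id96) recv 72: drop
Round 5: pos3(id96) recv 96: ELECTED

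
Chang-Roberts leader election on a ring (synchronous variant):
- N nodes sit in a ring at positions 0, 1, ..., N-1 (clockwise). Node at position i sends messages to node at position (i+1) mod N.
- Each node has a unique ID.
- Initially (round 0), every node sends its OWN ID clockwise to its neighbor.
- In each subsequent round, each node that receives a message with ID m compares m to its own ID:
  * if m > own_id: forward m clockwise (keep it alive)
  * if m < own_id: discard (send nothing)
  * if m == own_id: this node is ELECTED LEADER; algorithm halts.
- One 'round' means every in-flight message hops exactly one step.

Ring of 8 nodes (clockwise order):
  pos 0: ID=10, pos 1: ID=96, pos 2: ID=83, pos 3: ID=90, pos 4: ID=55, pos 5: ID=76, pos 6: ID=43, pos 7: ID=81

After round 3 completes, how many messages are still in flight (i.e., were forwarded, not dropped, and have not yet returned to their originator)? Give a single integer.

Answer: 2

Derivation:
Round 1: pos1(id96) recv 10: drop; pos2(id83) recv 96: fwd; pos3(id90) recv 83: drop; pos4(id55) recv 90: fwd; pos5(id76) recv 55: drop; pos6(id43) recv 76: fwd; pos7(id81) recv 43: drop; pos0(id10) recv 81: fwd
Round 2: pos3(id90) recv 96: fwd; pos5(id76) recv 90: fwd; pos7(id81) recv 76: drop; pos1(id96) recv 81: drop
Round 3: pos4(id55) recv 96: fwd; pos6(id43) recv 90: fwd
After round 3: 2 messages still in flight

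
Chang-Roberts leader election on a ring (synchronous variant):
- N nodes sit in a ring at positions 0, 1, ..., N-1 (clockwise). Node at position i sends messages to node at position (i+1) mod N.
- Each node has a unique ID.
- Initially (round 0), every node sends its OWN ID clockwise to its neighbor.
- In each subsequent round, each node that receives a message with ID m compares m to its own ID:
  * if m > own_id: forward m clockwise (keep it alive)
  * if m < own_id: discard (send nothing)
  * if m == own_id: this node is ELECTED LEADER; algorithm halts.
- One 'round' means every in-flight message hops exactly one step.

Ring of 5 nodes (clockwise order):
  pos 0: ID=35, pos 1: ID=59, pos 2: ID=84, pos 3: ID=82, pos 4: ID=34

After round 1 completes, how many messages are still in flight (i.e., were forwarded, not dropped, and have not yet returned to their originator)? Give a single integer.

Round 1: pos1(id59) recv 35: drop; pos2(id84) recv 59: drop; pos3(id82) recv 84: fwd; pos4(id34) recv 82: fwd; pos0(id35) recv 34: drop
After round 1: 2 messages still in flight

Answer: 2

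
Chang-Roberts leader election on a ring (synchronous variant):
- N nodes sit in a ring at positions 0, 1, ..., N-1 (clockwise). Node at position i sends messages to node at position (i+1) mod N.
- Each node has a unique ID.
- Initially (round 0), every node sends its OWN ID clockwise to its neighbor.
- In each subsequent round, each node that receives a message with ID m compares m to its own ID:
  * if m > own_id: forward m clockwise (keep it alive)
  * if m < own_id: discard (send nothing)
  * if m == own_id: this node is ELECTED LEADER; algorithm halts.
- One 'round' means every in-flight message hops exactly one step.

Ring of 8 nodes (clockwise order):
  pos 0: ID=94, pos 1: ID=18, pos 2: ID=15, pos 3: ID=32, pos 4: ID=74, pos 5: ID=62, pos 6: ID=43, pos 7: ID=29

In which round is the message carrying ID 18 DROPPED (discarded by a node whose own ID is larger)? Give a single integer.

Round 1: pos1(id18) recv 94: fwd; pos2(id15) recv 18: fwd; pos3(id32) recv 15: drop; pos4(id74) recv 32: drop; pos5(id62) recv 74: fwd; pos6(id43) recv 62: fwd; pos7(id29) recv 43: fwd; pos0(id94) recv 29: drop
Round 2: pos2(id15) recv 94: fwd; pos3(id32) recv 18: drop; pos6(id43) recv 74: fwd; pos7(id29) recv 62: fwd; pos0(id94) recv 43: drop
Round 3: pos3(id32) recv 94: fwd; pos7(id29) recv 74: fwd; pos0(id94) recv 62: drop
Round 4: pos4(id74) recv 94: fwd; pos0(id94) recv 74: drop
Round 5: pos5(id62) recv 94: fwd
Round 6: pos6(id43) recv 94: fwd
Round 7: pos7(id29) recv 94: fwd
Round 8: pos0(id94) recv 94: ELECTED
Message ID 18 originates at pos 1; dropped at pos 3 in round 2

Answer: 2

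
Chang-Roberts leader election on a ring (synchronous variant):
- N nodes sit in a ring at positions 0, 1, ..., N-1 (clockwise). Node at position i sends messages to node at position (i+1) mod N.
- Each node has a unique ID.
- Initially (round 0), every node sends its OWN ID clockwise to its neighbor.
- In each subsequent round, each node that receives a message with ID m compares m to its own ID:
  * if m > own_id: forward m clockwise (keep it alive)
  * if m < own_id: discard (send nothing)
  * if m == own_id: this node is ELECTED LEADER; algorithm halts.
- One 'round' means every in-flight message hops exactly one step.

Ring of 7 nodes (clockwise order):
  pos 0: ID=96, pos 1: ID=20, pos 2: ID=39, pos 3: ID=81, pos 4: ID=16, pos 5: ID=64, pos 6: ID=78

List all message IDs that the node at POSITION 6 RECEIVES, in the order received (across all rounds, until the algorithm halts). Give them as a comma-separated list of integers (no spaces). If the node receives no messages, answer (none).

Round 1: pos1(id20) recv 96: fwd; pos2(id39) recv 20: drop; pos3(id81) recv 39: drop; pos4(id16) recv 81: fwd; pos5(id64) recv 16: drop; pos6(id78) recv 64: drop; pos0(id96) recv 78: drop
Round 2: pos2(id39) recv 96: fwd; pos5(id64) recv 81: fwd
Round 3: pos3(id81) recv 96: fwd; pos6(id78) recv 81: fwd
Round 4: pos4(id16) recv 96: fwd; pos0(id96) recv 81: drop
Round 5: pos5(id64) recv 96: fwd
Round 6: pos6(id78) recv 96: fwd
Round 7: pos0(id96) recv 96: ELECTED

Answer: 64,81,96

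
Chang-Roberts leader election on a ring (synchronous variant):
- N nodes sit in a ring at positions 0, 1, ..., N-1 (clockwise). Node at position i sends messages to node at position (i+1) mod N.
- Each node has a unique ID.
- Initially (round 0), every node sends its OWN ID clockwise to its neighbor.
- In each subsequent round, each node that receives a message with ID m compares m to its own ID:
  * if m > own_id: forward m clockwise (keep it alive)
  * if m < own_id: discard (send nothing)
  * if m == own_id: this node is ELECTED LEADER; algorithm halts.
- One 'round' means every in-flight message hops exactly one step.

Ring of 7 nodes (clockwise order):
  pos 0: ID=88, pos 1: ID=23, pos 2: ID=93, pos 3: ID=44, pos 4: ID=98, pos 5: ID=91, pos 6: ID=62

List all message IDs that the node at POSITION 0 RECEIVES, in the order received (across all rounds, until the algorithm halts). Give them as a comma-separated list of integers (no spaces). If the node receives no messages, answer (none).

Round 1: pos1(id23) recv 88: fwd; pos2(id93) recv 23: drop; pos3(id44) recv 93: fwd; pos4(id98) recv 44: drop; pos5(id91) recv 98: fwd; pos6(id62) recv 91: fwd; pos0(id88) recv 62: drop
Round 2: pos2(id93) recv 88: drop; pos4(id98) recv 93: drop; pos6(id62) recv 98: fwd; pos0(id88) recv 91: fwd
Round 3: pos0(id88) recv 98: fwd; pos1(id23) recv 91: fwd
Round 4: pos1(id23) recv 98: fwd; pos2(id93) recv 91: drop
Round 5: pos2(id93) recv 98: fwd
Round 6: pos3(id44) recv 98: fwd
Round 7: pos4(id98) recv 98: ELECTED

Answer: 62,91,98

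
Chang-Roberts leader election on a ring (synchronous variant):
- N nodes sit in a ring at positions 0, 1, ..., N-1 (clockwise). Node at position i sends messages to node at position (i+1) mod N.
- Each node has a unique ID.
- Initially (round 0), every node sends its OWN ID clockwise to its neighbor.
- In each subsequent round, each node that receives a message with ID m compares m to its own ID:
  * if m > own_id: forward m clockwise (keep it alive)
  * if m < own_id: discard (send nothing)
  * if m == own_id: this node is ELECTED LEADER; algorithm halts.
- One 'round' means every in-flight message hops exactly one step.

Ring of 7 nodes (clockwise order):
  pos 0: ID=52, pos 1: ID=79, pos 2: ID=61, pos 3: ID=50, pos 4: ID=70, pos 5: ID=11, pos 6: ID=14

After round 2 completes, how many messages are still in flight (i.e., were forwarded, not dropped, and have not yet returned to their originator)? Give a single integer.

Answer: 2

Derivation:
Round 1: pos1(id79) recv 52: drop; pos2(id61) recv 79: fwd; pos3(id50) recv 61: fwd; pos4(id70) recv 50: drop; pos5(id11) recv 70: fwd; pos6(id14) recv 11: drop; pos0(id52) recv 14: drop
Round 2: pos3(id50) recv 79: fwd; pos4(id70) recv 61: drop; pos6(id14) recv 70: fwd
After round 2: 2 messages still in flight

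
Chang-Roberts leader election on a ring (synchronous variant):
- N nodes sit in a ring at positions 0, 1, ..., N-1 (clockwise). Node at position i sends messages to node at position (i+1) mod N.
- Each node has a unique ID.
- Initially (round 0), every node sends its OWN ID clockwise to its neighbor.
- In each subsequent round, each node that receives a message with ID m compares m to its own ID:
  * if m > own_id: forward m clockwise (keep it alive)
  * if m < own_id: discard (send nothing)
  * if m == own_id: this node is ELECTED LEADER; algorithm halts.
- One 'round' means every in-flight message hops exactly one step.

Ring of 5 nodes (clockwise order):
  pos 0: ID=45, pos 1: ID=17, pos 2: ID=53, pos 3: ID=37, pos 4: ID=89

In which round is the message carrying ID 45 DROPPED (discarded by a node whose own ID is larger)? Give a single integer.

Round 1: pos1(id17) recv 45: fwd; pos2(id53) recv 17: drop; pos3(id37) recv 53: fwd; pos4(id89) recv 37: drop; pos0(id45) recv 89: fwd
Round 2: pos2(id53) recv 45: drop; pos4(id89) recv 53: drop; pos1(id17) recv 89: fwd
Round 3: pos2(id53) recv 89: fwd
Round 4: pos3(id37) recv 89: fwd
Round 5: pos4(id89) recv 89: ELECTED
Message ID 45 originates at pos 0; dropped at pos 2 in round 2

Answer: 2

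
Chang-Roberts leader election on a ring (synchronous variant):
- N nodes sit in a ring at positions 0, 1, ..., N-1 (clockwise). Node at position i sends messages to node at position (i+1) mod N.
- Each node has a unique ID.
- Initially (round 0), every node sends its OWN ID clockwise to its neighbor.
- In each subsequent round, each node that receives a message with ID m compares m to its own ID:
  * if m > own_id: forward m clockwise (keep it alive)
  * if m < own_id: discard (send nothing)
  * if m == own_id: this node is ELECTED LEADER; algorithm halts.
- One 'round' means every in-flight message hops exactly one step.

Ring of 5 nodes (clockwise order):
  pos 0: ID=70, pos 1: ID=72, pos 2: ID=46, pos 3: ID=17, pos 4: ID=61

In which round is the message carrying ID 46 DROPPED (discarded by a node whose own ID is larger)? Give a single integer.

Round 1: pos1(id72) recv 70: drop; pos2(id46) recv 72: fwd; pos3(id17) recv 46: fwd; pos4(id61) recv 17: drop; pos0(id70) recv 61: drop
Round 2: pos3(id17) recv 72: fwd; pos4(id61) recv 46: drop
Round 3: pos4(id61) recv 72: fwd
Round 4: pos0(id70) recv 72: fwd
Round 5: pos1(id72) recv 72: ELECTED
Message ID 46 originates at pos 2; dropped at pos 4 in round 2

Answer: 2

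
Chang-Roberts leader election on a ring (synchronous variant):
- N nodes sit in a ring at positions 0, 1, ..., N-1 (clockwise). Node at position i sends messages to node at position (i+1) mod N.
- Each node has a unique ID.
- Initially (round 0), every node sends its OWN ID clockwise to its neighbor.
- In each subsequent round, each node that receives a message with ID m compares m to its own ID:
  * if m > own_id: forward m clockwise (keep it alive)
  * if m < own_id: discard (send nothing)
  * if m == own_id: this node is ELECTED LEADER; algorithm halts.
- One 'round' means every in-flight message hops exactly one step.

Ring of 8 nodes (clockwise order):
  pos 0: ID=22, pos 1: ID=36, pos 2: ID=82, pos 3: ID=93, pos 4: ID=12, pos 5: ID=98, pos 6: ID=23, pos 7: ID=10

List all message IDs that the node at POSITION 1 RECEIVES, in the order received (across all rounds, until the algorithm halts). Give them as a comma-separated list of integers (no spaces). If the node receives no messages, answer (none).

Round 1: pos1(id36) recv 22: drop; pos2(id82) recv 36: drop; pos3(id93) recv 82: drop; pos4(id12) recv 93: fwd; pos5(id98) recv 12: drop; pos6(id23) recv 98: fwd; pos7(id10) recv 23: fwd; pos0(id22) recv 10: drop
Round 2: pos5(id98) recv 93: drop; pos7(id10) recv 98: fwd; pos0(id22) recv 23: fwd
Round 3: pos0(id22) recv 98: fwd; pos1(id36) recv 23: drop
Round 4: pos1(id36) recv 98: fwd
Round 5: pos2(id82) recv 98: fwd
Round 6: pos3(id93) recv 98: fwd
Round 7: pos4(id12) recv 98: fwd
Round 8: pos5(id98) recv 98: ELECTED

Answer: 22,23,98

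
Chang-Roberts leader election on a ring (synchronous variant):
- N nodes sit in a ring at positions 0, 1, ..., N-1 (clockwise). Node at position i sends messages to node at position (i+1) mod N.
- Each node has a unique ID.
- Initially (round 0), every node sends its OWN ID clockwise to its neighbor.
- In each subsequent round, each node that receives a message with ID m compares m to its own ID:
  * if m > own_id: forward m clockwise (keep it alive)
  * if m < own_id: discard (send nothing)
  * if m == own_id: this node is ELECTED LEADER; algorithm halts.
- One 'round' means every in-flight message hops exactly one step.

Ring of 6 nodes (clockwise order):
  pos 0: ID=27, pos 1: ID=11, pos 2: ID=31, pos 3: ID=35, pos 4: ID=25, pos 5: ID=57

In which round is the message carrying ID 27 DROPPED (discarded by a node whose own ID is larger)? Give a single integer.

Round 1: pos1(id11) recv 27: fwd; pos2(id31) recv 11: drop; pos3(id35) recv 31: drop; pos4(id25) recv 35: fwd; pos5(id57) recv 25: drop; pos0(id27) recv 57: fwd
Round 2: pos2(id31) recv 27: drop; pos5(id57) recv 35: drop; pos1(id11) recv 57: fwd
Round 3: pos2(id31) recv 57: fwd
Round 4: pos3(id35) recv 57: fwd
Round 5: pos4(id25) recv 57: fwd
Round 6: pos5(id57) recv 57: ELECTED
Message ID 27 originates at pos 0; dropped at pos 2 in round 2

Answer: 2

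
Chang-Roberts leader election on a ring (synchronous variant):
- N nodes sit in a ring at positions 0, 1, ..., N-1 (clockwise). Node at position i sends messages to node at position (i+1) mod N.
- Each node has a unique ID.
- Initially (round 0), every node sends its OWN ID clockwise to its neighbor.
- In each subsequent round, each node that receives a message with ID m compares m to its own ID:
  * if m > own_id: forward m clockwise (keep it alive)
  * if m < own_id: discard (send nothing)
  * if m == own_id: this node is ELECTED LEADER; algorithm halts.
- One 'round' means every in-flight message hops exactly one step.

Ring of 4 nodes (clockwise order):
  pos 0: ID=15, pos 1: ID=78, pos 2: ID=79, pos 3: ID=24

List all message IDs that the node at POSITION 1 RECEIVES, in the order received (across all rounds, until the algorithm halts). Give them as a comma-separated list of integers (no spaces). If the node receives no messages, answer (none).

Answer: 15,24,79

Derivation:
Round 1: pos1(id78) recv 15: drop; pos2(id79) recv 78: drop; pos3(id24) recv 79: fwd; pos0(id15) recv 24: fwd
Round 2: pos0(id15) recv 79: fwd; pos1(id78) recv 24: drop
Round 3: pos1(id78) recv 79: fwd
Round 4: pos2(id79) recv 79: ELECTED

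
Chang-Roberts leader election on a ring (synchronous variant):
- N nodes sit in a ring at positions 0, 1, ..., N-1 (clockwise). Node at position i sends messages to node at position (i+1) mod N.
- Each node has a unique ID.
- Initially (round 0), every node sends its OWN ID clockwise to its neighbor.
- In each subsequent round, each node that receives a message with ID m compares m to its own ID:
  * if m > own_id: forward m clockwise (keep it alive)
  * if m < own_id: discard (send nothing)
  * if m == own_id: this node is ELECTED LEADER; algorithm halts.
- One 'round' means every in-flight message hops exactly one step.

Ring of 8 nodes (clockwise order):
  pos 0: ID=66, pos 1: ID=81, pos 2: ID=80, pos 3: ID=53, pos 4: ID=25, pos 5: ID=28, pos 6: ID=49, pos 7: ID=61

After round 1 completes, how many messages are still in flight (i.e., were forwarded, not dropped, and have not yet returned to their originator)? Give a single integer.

Round 1: pos1(id81) recv 66: drop; pos2(id80) recv 81: fwd; pos3(id53) recv 80: fwd; pos4(id25) recv 53: fwd; pos5(id28) recv 25: drop; pos6(id49) recv 28: drop; pos7(id61) recv 49: drop; pos0(id66) recv 61: drop
After round 1: 3 messages still in flight

Answer: 3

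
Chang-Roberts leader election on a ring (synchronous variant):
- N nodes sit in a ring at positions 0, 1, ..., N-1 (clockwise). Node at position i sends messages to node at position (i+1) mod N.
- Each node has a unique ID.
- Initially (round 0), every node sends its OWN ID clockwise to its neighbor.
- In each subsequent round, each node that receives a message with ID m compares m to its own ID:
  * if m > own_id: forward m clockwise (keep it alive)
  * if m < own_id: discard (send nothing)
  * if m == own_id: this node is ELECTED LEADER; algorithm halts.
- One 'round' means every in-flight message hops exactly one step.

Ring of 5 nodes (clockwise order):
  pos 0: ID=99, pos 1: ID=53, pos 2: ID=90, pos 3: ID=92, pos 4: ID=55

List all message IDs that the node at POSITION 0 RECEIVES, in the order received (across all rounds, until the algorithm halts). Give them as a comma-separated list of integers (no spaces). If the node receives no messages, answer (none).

Round 1: pos1(id53) recv 99: fwd; pos2(id90) recv 53: drop; pos3(id92) recv 90: drop; pos4(id55) recv 92: fwd; pos0(id99) recv 55: drop
Round 2: pos2(id90) recv 99: fwd; pos0(id99) recv 92: drop
Round 3: pos3(id92) recv 99: fwd
Round 4: pos4(id55) recv 99: fwd
Round 5: pos0(id99) recv 99: ELECTED

Answer: 55,92,99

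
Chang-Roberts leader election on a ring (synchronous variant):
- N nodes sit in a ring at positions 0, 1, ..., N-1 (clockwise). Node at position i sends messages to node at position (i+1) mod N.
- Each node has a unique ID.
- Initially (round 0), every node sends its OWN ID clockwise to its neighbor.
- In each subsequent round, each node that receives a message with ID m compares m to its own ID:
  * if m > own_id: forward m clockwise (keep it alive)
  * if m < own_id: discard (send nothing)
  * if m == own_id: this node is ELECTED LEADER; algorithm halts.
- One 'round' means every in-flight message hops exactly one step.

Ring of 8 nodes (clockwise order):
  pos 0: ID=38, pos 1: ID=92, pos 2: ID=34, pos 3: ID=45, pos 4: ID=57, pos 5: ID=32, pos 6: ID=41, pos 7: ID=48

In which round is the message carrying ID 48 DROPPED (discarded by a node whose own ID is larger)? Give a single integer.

Round 1: pos1(id92) recv 38: drop; pos2(id34) recv 92: fwd; pos3(id45) recv 34: drop; pos4(id57) recv 45: drop; pos5(id32) recv 57: fwd; pos6(id41) recv 32: drop; pos7(id48) recv 41: drop; pos0(id38) recv 48: fwd
Round 2: pos3(id45) recv 92: fwd; pos6(id41) recv 57: fwd; pos1(id92) recv 48: drop
Round 3: pos4(id57) recv 92: fwd; pos7(id48) recv 57: fwd
Round 4: pos5(id32) recv 92: fwd; pos0(id38) recv 57: fwd
Round 5: pos6(id41) recv 92: fwd; pos1(id92) recv 57: drop
Round 6: pos7(id48) recv 92: fwd
Round 7: pos0(id38) recv 92: fwd
Round 8: pos1(id92) recv 92: ELECTED
Message ID 48 originates at pos 7; dropped at pos 1 in round 2

Answer: 2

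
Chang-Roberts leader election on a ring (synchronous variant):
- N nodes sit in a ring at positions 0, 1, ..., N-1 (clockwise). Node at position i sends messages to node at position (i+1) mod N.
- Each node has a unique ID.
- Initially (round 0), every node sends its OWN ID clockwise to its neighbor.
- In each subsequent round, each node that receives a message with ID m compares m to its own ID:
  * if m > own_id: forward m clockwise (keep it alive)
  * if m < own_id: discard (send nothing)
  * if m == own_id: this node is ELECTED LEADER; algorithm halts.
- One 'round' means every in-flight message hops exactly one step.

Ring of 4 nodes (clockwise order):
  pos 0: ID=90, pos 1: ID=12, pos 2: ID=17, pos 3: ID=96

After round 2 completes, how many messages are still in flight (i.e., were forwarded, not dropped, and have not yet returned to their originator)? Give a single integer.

Answer: 2

Derivation:
Round 1: pos1(id12) recv 90: fwd; pos2(id17) recv 12: drop; pos3(id96) recv 17: drop; pos0(id90) recv 96: fwd
Round 2: pos2(id17) recv 90: fwd; pos1(id12) recv 96: fwd
After round 2: 2 messages still in flight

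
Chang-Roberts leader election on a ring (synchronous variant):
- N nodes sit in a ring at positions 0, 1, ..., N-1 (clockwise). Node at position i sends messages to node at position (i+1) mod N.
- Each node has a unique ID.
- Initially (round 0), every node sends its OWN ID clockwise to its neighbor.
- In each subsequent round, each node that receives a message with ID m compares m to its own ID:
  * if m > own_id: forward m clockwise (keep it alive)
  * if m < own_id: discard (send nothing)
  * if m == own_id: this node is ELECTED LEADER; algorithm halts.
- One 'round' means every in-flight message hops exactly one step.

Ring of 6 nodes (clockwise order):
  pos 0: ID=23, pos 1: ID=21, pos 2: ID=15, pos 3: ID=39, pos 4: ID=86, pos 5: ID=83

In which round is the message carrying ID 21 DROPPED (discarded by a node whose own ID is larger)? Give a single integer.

Answer: 2

Derivation:
Round 1: pos1(id21) recv 23: fwd; pos2(id15) recv 21: fwd; pos3(id39) recv 15: drop; pos4(id86) recv 39: drop; pos5(id83) recv 86: fwd; pos0(id23) recv 83: fwd
Round 2: pos2(id15) recv 23: fwd; pos3(id39) recv 21: drop; pos0(id23) recv 86: fwd; pos1(id21) recv 83: fwd
Round 3: pos3(id39) recv 23: drop; pos1(id21) recv 86: fwd; pos2(id15) recv 83: fwd
Round 4: pos2(id15) recv 86: fwd; pos3(id39) recv 83: fwd
Round 5: pos3(id39) recv 86: fwd; pos4(id86) recv 83: drop
Round 6: pos4(id86) recv 86: ELECTED
Message ID 21 originates at pos 1; dropped at pos 3 in round 2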